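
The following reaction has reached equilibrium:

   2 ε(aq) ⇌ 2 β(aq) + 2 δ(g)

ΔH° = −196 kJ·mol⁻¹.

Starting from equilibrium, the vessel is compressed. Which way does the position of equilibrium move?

left

Gas moles: reactants 0, products 2 (Δn_gas = +2). Compression shifts the system toward the side with fewer moles of gas — to the left.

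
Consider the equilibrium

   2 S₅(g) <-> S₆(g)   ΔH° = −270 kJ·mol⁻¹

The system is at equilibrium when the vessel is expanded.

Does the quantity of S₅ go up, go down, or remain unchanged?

increases

Gas moles: reactants 2, products 1 (Δn_gas = -1). Expansion shifts the system toward the side with more moles of gas — to the left.
The net shift is to the left. S₅ is a reactant, so its amount increases.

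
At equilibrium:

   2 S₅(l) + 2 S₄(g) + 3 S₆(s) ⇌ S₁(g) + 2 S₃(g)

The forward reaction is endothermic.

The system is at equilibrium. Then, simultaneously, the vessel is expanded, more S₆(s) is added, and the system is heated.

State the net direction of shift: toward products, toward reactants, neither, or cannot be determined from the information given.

right

Gas moles: reactants 2, products 3 (Δn_gas = +1). Expansion shifts the system toward the side with more moles of gas — to the right.
S₆ is a pure solid; its activity is 1 regardless of amount, so Q is unaffected — no shift from this change.
The forward reaction is endothermic. Raising T favours the endothermic direction — shift to the right.
Only the nonzero effect(s) matter; the net shift is to the right.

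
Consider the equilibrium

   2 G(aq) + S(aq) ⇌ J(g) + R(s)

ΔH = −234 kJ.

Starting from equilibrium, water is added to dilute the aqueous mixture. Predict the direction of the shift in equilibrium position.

left

Dilution lowers every aqueous concentration by the same factor. Δn_aq = 0 − 3 = -3, so the system shifts toward the side with more dissolved moles — to the left.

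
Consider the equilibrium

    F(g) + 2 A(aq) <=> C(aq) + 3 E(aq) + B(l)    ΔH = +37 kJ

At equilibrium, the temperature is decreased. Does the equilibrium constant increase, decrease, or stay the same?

decreases

K depends on temperature via the van 't Hoff relation. The forward reaction is endothermic, so lowering T decreases K.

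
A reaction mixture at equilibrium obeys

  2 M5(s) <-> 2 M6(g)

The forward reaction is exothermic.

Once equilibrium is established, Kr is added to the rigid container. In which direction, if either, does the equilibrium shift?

At constant volume, adding an inert gas leaves every reacting species' partial pressure unchanged, so Q is unchanged — no shift from this change.

no shift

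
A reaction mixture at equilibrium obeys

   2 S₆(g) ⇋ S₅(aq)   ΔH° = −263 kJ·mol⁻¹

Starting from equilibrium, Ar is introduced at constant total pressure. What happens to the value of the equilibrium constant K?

unchanged

The equilibrium constant depends only on temperature. This perturbation may move the position of equilibrium, but since T is unchanged, K itself is unchanged.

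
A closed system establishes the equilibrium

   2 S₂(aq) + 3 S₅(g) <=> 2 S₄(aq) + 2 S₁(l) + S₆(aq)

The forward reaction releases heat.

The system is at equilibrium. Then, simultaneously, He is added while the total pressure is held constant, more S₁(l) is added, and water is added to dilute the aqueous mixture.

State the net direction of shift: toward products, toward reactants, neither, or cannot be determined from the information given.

Adding inert gas at constant total pressure expands the volume and lowers every reacting partial pressure. With Δn_gas = 0 − 3 = -3, Q moves away from K toward the side with fewer gas moles, so the system shifts toward the side with more gas moles — to the left.
S₁ is a pure liquid; its activity is 1 regardless of amount, so Q is unaffected — no shift from this change.
Dilution lowers every aqueous concentration by the same factor. Δn_aq = 3 − 2 = +1, so the system shifts toward the side with more dissolved moles — to the right.
The individual effects push in opposite directions; without quantitative information the net direction cannot be determined.

cannot be determined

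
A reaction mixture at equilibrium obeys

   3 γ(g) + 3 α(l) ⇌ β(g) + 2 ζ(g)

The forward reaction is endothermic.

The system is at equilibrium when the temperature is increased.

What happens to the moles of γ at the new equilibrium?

decreases

The forward reaction is endothermic. Raising T favours the endothermic direction — shift to the right.
The net shift is to the right. γ is a reactant, so its amount decreases.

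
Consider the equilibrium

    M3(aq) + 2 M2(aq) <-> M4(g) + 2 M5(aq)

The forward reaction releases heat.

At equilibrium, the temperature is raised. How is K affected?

K depends on temperature via the van 't Hoff relation. The forward reaction is exothermic, so raising T decreases K.

decreases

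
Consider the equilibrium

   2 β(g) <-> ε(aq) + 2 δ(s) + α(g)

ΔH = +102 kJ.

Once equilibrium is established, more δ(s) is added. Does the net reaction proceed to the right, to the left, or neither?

δ is a pure solid; its activity is 1 regardless of amount, so Q is unaffected — no shift from this change.

no shift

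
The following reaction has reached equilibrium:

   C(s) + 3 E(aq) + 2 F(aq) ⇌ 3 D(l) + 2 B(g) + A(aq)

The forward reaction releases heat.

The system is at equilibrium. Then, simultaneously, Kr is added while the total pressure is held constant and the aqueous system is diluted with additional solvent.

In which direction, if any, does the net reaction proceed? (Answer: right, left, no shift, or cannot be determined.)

Adding inert gas at constant total pressure expands the volume and lowers every reacting partial pressure. With Δn_gas = 2 − 0 = +2, Q moves away from K toward the side with fewer gas moles, so the system shifts toward the side with more gas moles — to the right.
Dilution lowers every aqueous concentration by the same factor. Δn_aq = 1 − 5 = -4, so the system shifts toward the side with more dissolved moles — to the left.
The individual effects push in opposite directions; without quantitative information the net direction cannot be determined.

cannot be determined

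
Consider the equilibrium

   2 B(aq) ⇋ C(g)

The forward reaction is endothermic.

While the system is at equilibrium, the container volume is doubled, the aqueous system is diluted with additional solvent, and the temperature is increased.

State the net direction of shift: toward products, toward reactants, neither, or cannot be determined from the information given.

cannot be determined

Gas moles: reactants 0, products 1 (Δn_gas = +1). Expansion shifts the system toward the side with more moles of gas — to the right.
Dilution lowers every aqueous concentration by the same factor. Δn_aq = 0 − 2 = -2, so the system shifts toward the side with more dissolved moles — to the left.
The forward reaction is endothermic. Raising T favours the endothermic direction — shift to the right.
The individual effects push in opposite directions; without quantitative information the net direction cannot be determined.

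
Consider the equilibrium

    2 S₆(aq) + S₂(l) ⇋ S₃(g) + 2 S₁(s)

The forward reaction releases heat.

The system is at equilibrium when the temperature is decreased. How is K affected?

K depends on temperature via the van 't Hoff relation. The forward reaction is exothermic, so lowering T increases K.

increases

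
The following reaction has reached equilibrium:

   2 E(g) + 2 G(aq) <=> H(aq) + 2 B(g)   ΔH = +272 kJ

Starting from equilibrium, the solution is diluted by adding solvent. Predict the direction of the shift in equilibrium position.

left

Dilution lowers every aqueous concentration by the same factor. Δn_aq = 1 − 2 = -1, so the system shifts toward the side with more dissolved moles — to the left.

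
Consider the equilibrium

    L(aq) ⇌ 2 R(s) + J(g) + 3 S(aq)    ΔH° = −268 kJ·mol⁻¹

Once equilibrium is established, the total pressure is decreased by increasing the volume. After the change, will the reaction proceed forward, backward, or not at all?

right

Gas moles: reactants 0, products 1 (Δn_gas = +1). Expansion shifts the system toward the side with more moles of gas — to the right.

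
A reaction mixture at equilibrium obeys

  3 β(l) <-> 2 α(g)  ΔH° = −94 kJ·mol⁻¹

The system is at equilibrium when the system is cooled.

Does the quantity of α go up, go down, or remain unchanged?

The forward reaction is exothermic. Lowering T favours the exothermic direction — shift to the right.
The net shift is to the right. α is a product, so its amount increases.

increases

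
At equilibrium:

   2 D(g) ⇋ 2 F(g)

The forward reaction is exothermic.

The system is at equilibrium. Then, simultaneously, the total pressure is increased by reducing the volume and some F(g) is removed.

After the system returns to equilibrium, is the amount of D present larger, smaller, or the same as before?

Gas moles: reactants 2, products 2. Δn_gas = 0, so a volume change leaves Q equal to K — no shift from this change.
Removing F (g), a product, drives the reaction to the right.
The net shift is to the right. D is a reactant, so its amount decreases.

decreases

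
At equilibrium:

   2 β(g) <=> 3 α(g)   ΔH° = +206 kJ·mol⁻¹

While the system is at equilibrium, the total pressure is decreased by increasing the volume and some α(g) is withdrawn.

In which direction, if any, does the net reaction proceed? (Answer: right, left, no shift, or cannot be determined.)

right

Gas moles: reactants 2, products 3 (Δn_gas = +1). Expansion shifts the system toward the side with more moles of gas — to the right.
Removing α (g), a product, drives the reaction to the right.
All effects act in the same direction — net shift to the right.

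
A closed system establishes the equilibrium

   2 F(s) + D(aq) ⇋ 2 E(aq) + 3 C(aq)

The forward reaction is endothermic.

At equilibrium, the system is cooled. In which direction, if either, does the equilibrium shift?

left

The forward reaction is endothermic. Lowering T favours the exothermic direction — shift to the left.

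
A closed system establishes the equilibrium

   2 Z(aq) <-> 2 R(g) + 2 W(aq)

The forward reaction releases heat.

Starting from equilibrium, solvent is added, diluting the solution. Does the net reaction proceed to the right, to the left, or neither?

no shift

Dilution scales every aqueous concentration by the same factor. Δn_aq = 2 − 2 = 0, so Q is unchanged — no shift.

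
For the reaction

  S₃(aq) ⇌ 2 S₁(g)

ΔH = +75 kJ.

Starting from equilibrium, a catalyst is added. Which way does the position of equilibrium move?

no shift

A catalyst speeds both forward and reverse rates equally; it changes neither Q nor K — no shift from this change.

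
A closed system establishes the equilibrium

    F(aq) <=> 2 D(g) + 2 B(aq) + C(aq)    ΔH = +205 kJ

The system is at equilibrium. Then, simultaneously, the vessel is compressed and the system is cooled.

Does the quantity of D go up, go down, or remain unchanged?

Gas moles: reactants 0, products 2 (Δn_gas = +2). Compression shifts the system toward the side with fewer moles of gas — to the left.
The forward reaction is endothermic. Lowering T favours the exothermic direction — shift to the left.
The net shift is to the left. D is a product, so its amount decreases.

decreases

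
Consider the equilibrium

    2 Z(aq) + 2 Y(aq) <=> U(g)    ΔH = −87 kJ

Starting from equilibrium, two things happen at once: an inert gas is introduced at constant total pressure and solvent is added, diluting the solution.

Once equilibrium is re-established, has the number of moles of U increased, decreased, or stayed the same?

Adding inert gas at constant total pressure expands the volume and lowers every reacting partial pressure. With Δn_gas = 1 − 0 = +1, Q moves away from K toward the side with fewer gas moles, so the system shifts toward the side with more gas moles — to the right.
Dilution lowers every aqueous concentration by the same factor. Δn_aq = 0 − 4 = -4, so the system shifts toward the side with more dissolved moles — to the left.
The two effects oppose each other, so the net shift — and hence the change in U — cannot be determined from the given information.

cannot be determined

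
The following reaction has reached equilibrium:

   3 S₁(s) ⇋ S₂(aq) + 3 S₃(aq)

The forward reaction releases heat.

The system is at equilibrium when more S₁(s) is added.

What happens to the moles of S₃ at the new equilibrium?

unchanged

S₁ is a pure solid; its activity is 1 regardless of amount, so Q is unaffected — no shift from this change.
No net shift occurs, so the amount of S₃ is unchanged.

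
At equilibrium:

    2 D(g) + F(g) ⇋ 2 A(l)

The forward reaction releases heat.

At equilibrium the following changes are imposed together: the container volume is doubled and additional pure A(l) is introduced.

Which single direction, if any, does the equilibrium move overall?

Gas moles: reactants 3, products 0 (Δn_gas = -3). Expansion shifts the system toward the side with more moles of gas — to the left.
A is a pure liquid; its activity is 1 regardless of amount, so Q is unaffected — no shift from this change.
Only the nonzero effect(s) matter; the net shift is to the left.

left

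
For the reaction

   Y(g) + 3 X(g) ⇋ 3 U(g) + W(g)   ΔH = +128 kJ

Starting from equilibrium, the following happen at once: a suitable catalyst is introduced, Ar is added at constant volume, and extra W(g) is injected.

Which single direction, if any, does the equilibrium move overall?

A catalyst speeds both forward and reverse rates equally; it changes neither Q nor K — no shift from this change.
At constant volume, adding an inert gas leaves every reacting species' partial pressure unchanged, so Q is unchanged — no shift from this change.
Adding W (g), a product, drives the reaction to the left.
Only the nonzero effect(s) matter; the net shift is to the left.

left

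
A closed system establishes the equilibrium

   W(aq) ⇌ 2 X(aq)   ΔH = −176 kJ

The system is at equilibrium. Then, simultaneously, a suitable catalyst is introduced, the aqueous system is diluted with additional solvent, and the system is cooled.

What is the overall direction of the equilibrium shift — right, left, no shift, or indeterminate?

right

A catalyst speeds both forward and reverse rates equally; it changes neither Q nor K — no shift from this change.
Dilution lowers every aqueous concentration by the same factor. Δn_aq = 2 − 1 = +1, so the system shifts toward the side with more dissolved moles — to the right.
The forward reaction is exothermic. Lowering T favours the exothermic direction — shift to the right.
Only the nonzero effect(s) matter; the net shift is to the right.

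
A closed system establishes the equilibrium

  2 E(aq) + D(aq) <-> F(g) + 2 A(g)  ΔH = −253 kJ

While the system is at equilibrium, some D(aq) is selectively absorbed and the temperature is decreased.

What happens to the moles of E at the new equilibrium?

cannot be determined

Removing D (aq), a reactant, drives the reaction to the left.
The forward reaction is exothermic. Lowering T favours the exothermic direction — shift to the right.
The two effects oppose each other, so the net shift — and hence the change in E — cannot be determined from the given information.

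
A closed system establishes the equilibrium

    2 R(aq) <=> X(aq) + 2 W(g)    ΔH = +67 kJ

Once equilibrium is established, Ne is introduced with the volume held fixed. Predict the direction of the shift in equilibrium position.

no shift

At constant volume, adding an inert gas leaves every reacting species' partial pressure unchanged, so Q is unchanged — no shift from this change.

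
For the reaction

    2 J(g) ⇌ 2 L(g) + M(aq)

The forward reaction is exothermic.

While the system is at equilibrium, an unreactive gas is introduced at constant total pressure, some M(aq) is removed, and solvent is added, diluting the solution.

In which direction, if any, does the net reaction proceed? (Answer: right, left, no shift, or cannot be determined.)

Adding inert gas at constant total pressure expands the volume, scaling every reacting partial pressure by the same factor. Δn_gas = 2 − 2 = 0, so Q is unchanged — no shift.
Removing M (aq), a product, drives the reaction to the right.
Dilution lowers every aqueous concentration by the same factor. Δn_aq = 1 − 0 = +1, so the system shifts toward the side with more dissolved moles — to the right.
Only the nonzero effect(s) matter; the net shift is to the right.

right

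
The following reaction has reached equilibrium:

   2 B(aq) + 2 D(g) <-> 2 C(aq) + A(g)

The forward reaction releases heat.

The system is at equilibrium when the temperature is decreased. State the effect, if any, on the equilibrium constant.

K depends on temperature via the van 't Hoff relation. The forward reaction is exothermic, so lowering T increases K.

increases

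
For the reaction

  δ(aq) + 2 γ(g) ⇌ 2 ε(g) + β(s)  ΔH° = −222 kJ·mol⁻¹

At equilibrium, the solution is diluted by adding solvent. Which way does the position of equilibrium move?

left

Dilution lowers every aqueous concentration by the same factor. Δn_aq = 0 − 1 = -1, so the system shifts toward the side with more dissolved moles — to the left.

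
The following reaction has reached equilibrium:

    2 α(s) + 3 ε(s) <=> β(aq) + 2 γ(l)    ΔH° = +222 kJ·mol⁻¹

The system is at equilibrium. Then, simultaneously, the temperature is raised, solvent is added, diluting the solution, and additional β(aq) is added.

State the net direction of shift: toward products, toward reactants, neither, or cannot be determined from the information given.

cannot be determined

The forward reaction is endothermic. Raising T favours the endothermic direction — shift to the right.
Dilution lowers every aqueous concentration by the same factor. Δn_aq = 1 − 0 = +1, so the system shifts toward the side with more dissolved moles — to the right.
Adding β (aq), a product, drives the reaction to the left.
The individual effects push in opposite directions; without quantitative information the net direction cannot be determined.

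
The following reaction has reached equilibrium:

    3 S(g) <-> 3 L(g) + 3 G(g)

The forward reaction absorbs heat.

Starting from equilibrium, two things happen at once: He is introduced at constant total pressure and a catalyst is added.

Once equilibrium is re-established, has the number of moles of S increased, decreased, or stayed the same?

decreases

Adding inert gas at constant total pressure expands the volume and lowers every reacting partial pressure. With Δn_gas = 6 − 3 = +3, Q moves away from K toward the side with fewer gas moles, so the system shifts toward the side with more gas moles — to the right.
A catalyst speeds both forward and reverse rates equally; it changes neither Q nor K — no shift from this change.
The net shift is to the right. S is a reactant, so its amount decreases.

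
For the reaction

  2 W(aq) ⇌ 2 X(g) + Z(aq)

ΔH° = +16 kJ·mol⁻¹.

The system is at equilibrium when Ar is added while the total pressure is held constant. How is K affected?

The equilibrium constant depends only on temperature. This perturbation may move the position of equilibrium, but since T is unchanged, K itself is unchanged.

unchanged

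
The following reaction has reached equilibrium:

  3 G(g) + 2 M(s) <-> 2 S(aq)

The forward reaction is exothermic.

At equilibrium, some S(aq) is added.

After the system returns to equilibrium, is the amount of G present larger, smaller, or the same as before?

Adding S (aq), a product, drives the reaction to the left.
The net shift is to the left. G is a reactant, so its amount increases.

increases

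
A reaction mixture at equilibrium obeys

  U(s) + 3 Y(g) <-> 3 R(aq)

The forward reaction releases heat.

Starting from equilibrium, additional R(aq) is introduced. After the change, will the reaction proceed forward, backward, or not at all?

left

Adding R (aq), a product, drives the reaction to the left.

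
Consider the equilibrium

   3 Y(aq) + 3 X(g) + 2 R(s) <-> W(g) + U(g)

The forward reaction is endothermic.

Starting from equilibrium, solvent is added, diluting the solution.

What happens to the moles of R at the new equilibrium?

increases

Dilution lowers every aqueous concentration by the same factor. Δn_aq = 0 − 3 = -3, so the system shifts toward the side with more dissolved moles — to the left.
The net shift is to the left. R is a reactant, so its amount increases.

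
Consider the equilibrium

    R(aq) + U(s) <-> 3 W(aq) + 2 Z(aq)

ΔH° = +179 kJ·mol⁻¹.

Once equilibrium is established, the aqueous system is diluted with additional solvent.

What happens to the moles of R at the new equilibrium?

Dilution lowers every aqueous concentration by the same factor. Δn_aq = 5 − 1 = +4, so the system shifts toward the side with more dissolved moles — to the right.
The net shift is to the right. R is a reactant, so its amount decreases.

decreases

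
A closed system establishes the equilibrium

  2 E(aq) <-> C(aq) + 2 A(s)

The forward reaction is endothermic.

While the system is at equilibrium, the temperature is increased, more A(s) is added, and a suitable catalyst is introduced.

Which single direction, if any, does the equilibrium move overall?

The forward reaction is endothermic. Raising T favours the endothermic direction — shift to the right.
A is a pure solid; its activity is 1 regardless of amount, so Q is unaffected — no shift from this change.
A catalyst speeds both forward and reverse rates equally; it changes neither Q nor K — no shift from this change.
Only the nonzero effect(s) matter; the net shift is to the right.

right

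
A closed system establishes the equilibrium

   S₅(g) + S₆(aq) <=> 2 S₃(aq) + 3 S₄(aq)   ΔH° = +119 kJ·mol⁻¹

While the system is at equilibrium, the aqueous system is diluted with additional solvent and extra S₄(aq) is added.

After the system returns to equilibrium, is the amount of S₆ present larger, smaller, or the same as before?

cannot be determined

Dilution lowers every aqueous concentration by the same factor. Δn_aq = 5 − 1 = +4, so the system shifts toward the side with more dissolved moles — to the right.
Adding S₄ (aq), a product, drives the reaction to the left.
The two effects oppose each other, so the net shift — and hence the change in S₆ — cannot be determined from the given information.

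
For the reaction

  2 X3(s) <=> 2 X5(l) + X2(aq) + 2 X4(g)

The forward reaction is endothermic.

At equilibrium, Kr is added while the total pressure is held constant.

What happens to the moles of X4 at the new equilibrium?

increases

Adding inert gas at constant total pressure expands the volume and lowers every reacting partial pressure. With Δn_gas = 2 − 0 = +2, Q moves away from K toward the side with fewer gas moles, so the system shifts toward the side with more gas moles — to the right.
The net shift is to the right. X4 is a product, so its amount increases.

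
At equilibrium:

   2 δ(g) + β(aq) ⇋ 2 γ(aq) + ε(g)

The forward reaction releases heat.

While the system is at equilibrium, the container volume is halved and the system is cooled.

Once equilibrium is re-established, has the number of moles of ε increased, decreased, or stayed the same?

Gas moles: reactants 2, products 1 (Δn_gas = -1). Compression shifts the system toward the side with fewer moles of gas — to the right.
The forward reaction is exothermic. Lowering T favours the exothermic direction — shift to the right.
The net shift is to the right. ε is a product, so its amount increases.

increases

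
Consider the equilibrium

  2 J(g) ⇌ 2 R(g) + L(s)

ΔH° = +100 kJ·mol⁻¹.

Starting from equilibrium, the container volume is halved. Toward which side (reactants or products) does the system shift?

Gas moles: reactants 2, products 2. Δn_gas = 0, so a volume change leaves Q equal to K — no shift from this change.

no shift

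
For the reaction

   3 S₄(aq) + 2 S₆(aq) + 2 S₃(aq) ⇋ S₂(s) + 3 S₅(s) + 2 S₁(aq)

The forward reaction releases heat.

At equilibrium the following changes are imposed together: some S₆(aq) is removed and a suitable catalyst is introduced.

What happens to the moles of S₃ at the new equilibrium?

Removing S₆ (aq), a reactant, drives the reaction to the left.
A catalyst speeds both forward and reverse rates equally; it changes neither Q nor K — no shift from this change.
The net shift is to the left. S₃ is a reactant, so its amount increases.

increases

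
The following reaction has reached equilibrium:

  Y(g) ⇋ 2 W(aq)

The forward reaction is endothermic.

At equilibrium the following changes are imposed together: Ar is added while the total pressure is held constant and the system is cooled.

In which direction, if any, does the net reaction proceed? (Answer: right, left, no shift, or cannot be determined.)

left

Adding inert gas at constant total pressure expands the volume and lowers every reacting partial pressure. With Δn_gas = 0 − 1 = -1, Q moves away from K toward the side with fewer gas moles, so the system shifts toward the side with more gas moles — to the left.
The forward reaction is endothermic. Lowering T favours the exothermic direction — shift to the left.
All effects act in the same direction — net shift to the left.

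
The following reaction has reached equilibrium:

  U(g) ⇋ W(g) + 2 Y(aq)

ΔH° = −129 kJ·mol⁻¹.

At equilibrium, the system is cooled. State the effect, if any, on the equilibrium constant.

K depends on temperature via the van 't Hoff relation. The forward reaction is exothermic, so lowering T increases K.

increases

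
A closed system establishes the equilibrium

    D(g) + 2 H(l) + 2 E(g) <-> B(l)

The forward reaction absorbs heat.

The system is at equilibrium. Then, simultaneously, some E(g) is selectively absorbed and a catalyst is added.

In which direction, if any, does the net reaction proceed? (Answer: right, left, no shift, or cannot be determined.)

left

Removing E (g), a reactant, drives the reaction to the left.
A catalyst speeds both forward and reverse rates equally; it changes neither Q nor K — no shift from this change.
Only the nonzero effect(s) matter; the net shift is to the left.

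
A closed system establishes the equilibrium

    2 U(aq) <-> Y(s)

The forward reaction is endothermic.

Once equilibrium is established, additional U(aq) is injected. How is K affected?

The equilibrium constant depends only on temperature. This perturbation may move the position of equilibrium, but since T is unchanged, K itself is unchanged.

unchanged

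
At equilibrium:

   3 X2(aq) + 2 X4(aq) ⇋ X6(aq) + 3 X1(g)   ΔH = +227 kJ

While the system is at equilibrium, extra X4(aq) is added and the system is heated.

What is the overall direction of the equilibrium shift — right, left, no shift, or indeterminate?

Adding X4 (aq), a reactant, drives the reaction to the right.
The forward reaction is endothermic. Raising T favours the endothermic direction — shift to the right.
All effects act in the same direction — net shift to the right.

right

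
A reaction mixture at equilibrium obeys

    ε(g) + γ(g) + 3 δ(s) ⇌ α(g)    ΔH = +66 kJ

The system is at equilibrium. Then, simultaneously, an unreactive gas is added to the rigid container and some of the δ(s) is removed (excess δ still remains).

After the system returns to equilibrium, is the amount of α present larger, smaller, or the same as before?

unchanged

At constant volume, adding an inert gas leaves every reacting species' partial pressure unchanged, so Q is unchanged — no shift from this change.
δ is a pure solid; its activity is 1 regardless of amount, so Q is unaffected — no shift from this change.
No net shift occurs, so the amount of α is unchanged.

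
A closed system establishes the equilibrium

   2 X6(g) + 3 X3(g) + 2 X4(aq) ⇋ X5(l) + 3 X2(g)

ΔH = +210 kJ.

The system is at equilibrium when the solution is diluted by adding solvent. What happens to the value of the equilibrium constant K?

The equilibrium constant depends only on temperature. This perturbation may move the position of equilibrium, but since T is unchanged, K itself is unchanged.

unchanged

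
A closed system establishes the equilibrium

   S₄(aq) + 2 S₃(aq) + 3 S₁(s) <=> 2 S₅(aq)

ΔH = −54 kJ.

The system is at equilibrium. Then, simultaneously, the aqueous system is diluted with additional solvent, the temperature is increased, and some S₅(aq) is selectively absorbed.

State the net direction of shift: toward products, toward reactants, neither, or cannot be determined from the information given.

Dilution lowers every aqueous concentration by the same factor. Δn_aq = 2 − 3 = -1, so the system shifts toward the side with more dissolved moles — to the left.
The forward reaction is exothermic. Raising T favours the endothermic direction — shift to the left.
Removing S₅ (aq), a product, drives the reaction to the right.
The individual effects push in opposite directions; without quantitative information the net direction cannot be determined.

cannot be determined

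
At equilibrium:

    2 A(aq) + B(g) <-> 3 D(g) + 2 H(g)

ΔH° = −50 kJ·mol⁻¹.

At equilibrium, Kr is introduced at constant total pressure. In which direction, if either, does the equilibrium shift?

right

Adding inert gas at constant total pressure expands the volume and lowers every reacting partial pressure. With Δn_gas = 5 − 1 = +4, Q moves away from K toward the side with fewer gas moles, so the system shifts toward the side with more gas moles — to the right.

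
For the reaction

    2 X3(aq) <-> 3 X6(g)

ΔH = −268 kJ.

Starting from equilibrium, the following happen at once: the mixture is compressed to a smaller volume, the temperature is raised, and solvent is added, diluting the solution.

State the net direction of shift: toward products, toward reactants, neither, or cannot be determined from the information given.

left

Gas moles: reactants 0, products 3 (Δn_gas = +3). Compression shifts the system toward the side with fewer moles of gas — to the left.
The forward reaction is exothermic. Raising T favours the endothermic direction — shift to the left.
Dilution lowers every aqueous concentration by the same factor. Δn_aq = 0 − 2 = -2, so the system shifts toward the side with more dissolved moles — to the left.
All effects act in the same direction — net shift to the left.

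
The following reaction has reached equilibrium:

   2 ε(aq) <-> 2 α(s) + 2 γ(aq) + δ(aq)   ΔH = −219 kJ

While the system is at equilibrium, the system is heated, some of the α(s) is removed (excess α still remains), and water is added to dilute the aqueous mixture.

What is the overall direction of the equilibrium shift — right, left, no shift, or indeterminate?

The forward reaction is exothermic. Raising T favours the endothermic direction — shift to the left.
α is a pure solid; its activity is 1 regardless of amount, so Q is unaffected — no shift from this change.
Dilution lowers every aqueous concentration by the same factor. Δn_aq = 3 − 2 = +1, so the system shifts toward the side with more dissolved moles — to the right.
The individual effects push in opposite directions; without quantitative information the net direction cannot be determined.

cannot be determined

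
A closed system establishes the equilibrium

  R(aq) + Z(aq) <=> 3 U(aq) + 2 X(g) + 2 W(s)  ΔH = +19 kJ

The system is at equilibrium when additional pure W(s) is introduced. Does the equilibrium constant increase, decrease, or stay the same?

The equilibrium constant depends only on temperature. This perturbation changes neither the position of equilibrium nor K.

unchanged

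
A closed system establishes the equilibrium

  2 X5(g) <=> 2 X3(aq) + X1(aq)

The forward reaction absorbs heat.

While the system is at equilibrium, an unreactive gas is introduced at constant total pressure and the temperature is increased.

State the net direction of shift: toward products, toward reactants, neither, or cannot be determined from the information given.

Adding inert gas at constant total pressure expands the volume and lowers every reacting partial pressure. With Δn_gas = 0 − 2 = -2, Q moves away from K toward the side with fewer gas moles, so the system shifts toward the side with more gas moles — to the left.
The forward reaction is endothermic. Raising T favours the endothermic direction — shift to the right.
The individual effects push in opposite directions; without quantitative information the net direction cannot be determined.

cannot be determined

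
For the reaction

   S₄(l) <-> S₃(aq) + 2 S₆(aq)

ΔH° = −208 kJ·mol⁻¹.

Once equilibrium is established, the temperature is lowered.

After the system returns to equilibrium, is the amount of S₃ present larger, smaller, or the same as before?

increases

The forward reaction is exothermic. Lowering T favours the exothermic direction — shift to the right.
The net shift is to the right. S₃ is a product, so its amount increases.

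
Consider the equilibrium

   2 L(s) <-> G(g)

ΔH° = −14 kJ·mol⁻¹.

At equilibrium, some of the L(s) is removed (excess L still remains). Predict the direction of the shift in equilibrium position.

L is a pure solid; its activity is 1 regardless of amount, so Q is unaffected — no shift from this change.

no shift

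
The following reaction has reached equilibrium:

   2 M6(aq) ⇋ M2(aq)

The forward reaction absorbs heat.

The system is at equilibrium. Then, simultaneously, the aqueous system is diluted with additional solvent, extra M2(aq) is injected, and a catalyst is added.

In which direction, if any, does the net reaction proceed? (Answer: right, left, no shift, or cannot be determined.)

left

Dilution lowers every aqueous concentration by the same factor. Δn_aq = 1 − 2 = -1, so the system shifts toward the side with more dissolved moles — to the left.
Adding M2 (aq), a product, drives the reaction to the left.
A catalyst speeds both forward and reverse rates equally; it changes neither Q nor K — no shift from this change.
Only the nonzero effect(s) matter; the net shift is to the left.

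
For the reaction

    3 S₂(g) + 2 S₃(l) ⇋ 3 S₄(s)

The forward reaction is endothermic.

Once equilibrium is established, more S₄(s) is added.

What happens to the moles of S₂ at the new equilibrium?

S₄ is a pure solid; its activity is 1 regardless of amount, so Q is unaffected — no shift from this change.
No net shift occurs, so the amount of S₂ is unchanged.

unchanged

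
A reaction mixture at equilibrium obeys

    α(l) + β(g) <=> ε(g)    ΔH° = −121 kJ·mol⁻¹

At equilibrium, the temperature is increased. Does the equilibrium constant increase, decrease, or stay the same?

decreases

K depends on temperature via the van 't Hoff relation. The forward reaction is exothermic, so raising T decreases K.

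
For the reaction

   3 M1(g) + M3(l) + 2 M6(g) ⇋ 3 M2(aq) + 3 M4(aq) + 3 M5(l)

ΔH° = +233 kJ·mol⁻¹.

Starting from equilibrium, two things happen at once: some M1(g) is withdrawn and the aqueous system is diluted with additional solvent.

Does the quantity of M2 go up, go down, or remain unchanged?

Removing M1 (g), a reactant, drives the reaction to the left.
Dilution lowers every aqueous concentration by the same factor. Δn_aq = 6 − 0 = +6, so the system shifts toward the side with more dissolved moles — to the right.
The two effects oppose each other, so the net shift — and hence the change in M2 — cannot be determined from the given information.

cannot be determined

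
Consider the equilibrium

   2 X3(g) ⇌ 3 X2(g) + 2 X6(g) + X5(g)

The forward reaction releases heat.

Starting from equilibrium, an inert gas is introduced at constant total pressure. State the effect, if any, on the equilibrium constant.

The equilibrium constant depends only on temperature. This perturbation may move the position of equilibrium, but since T is unchanged, K itself is unchanged.

unchanged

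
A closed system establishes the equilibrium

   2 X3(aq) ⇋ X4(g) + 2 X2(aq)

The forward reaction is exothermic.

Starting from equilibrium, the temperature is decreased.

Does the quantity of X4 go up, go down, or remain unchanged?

The forward reaction is exothermic. Lowering T favours the exothermic direction — shift to the right.
The net shift is to the right. X4 is a product, so its amount increases.

increases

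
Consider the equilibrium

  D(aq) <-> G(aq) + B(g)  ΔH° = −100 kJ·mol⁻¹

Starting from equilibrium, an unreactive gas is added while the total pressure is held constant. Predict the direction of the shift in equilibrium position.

Adding inert gas at constant total pressure expands the volume and lowers every reacting partial pressure. With Δn_gas = 1 − 0 = +1, Q moves away from K toward the side with fewer gas moles, so the system shifts toward the side with more gas moles — to the right.

right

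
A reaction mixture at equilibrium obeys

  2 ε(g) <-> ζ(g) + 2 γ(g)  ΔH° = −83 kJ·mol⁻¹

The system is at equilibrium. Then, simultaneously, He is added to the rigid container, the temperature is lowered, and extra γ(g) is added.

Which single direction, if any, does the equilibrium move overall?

cannot be determined

At constant volume, adding an inert gas leaves every reacting species' partial pressure unchanged, so Q is unchanged — no shift from this change.
The forward reaction is exothermic. Lowering T favours the exothermic direction — shift to the right.
Adding γ (g), a product, drives the reaction to the left.
The individual effects push in opposite directions; without quantitative information the net direction cannot be determined.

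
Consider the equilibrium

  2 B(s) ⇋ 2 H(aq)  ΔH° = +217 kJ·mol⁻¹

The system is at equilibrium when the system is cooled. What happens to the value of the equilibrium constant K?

K depends on temperature via the van 't Hoff relation. The forward reaction is endothermic, so lowering T decreases K.

decreases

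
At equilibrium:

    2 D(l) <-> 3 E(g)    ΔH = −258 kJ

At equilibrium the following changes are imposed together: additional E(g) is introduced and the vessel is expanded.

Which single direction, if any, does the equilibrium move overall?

Adding E (g), a product, drives the reaction to the left.
Gas moles: reactants 0, products 3 (Δn_gas = +3). Expansion shifts the system toward the side with more moles of gas — to the right.
The individual effects push in opposite directions; without quantitative information the net direction cannot be determined.

cannot be determined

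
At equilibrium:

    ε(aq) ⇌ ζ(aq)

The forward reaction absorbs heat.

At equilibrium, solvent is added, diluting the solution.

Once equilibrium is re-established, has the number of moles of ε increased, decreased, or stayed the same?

Dilution scales every aqueous concentration by the same factor. Δn_aq = 1 − 1 = 0, so Q is unchanged — no shift.
No net shift occurs, so the amount of ε is unchanged.

unchanged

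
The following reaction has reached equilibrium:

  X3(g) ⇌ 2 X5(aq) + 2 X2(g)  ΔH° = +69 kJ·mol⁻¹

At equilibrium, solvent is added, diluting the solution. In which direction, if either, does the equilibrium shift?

right

Dilution lowers every aqueous concentration by the same factor. Δn_aq = 2 − 0 = +2, so the system shifts toward the side with more dissolved moles — to the right.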